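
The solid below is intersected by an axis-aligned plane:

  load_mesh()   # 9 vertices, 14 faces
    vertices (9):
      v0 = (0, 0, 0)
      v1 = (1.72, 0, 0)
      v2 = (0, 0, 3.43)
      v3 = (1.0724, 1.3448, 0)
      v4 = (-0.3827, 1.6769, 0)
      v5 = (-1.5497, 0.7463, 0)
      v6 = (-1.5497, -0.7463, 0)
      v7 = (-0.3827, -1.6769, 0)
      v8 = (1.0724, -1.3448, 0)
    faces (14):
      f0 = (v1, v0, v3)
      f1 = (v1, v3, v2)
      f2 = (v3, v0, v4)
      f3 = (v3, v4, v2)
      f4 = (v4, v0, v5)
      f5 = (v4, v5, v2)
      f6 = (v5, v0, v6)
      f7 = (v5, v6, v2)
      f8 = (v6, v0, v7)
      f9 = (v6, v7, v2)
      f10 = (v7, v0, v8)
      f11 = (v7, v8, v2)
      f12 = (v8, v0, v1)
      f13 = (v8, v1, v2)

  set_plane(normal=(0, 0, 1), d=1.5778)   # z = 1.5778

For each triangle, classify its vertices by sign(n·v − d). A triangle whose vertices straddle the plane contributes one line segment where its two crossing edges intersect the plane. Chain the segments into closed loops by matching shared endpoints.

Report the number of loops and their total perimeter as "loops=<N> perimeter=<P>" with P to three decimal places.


loops=1 perimeter=5.642

Straddling triangles (7 of 14):
  (v1,v3,v2) [--+] → (0.579096, 0.726192, 1.5778)–(0.9288, 0, 1.5778)  len=0.8060
  (v3,v4,v2) [--+] → (-0.206658, 0.905526, 1.5778)–(0.579096, 0.726192, 1.5778)  len=0.8060
  (v4,v5,v2) [--+] → (-0.836838, 0.403002, 1.5778)–(-0.206658, 0.905526, 1.5778)  len=0.8060
  (v5,v6,v2) [--+] → (-0.836838, -0.403002, 1.5778)–(-0.836838, 0.403002, 1.5778)  len=0.8060
  (v6,v7,v2) [--+] → (-0.206658, -0.905526, 1.5778)–(-0.836838, -0.403002, 1.5778)  len=0.8060
  (v7,v8,v2) [--+] → (0.579096, -0.726192, 1.5778)–(-0.206658, -0.905526, 1.5778)  len=0.8060
  (v8,v1,v2) [--+] → (0.9288, 0, 1.5778)–(0.579096, -0.726192, 1.5778)  len=0.8060

Chained into 1 loop(s):
  loop 1: 7 segments, perimeter = 5.6420
Total perimeter = 5.642


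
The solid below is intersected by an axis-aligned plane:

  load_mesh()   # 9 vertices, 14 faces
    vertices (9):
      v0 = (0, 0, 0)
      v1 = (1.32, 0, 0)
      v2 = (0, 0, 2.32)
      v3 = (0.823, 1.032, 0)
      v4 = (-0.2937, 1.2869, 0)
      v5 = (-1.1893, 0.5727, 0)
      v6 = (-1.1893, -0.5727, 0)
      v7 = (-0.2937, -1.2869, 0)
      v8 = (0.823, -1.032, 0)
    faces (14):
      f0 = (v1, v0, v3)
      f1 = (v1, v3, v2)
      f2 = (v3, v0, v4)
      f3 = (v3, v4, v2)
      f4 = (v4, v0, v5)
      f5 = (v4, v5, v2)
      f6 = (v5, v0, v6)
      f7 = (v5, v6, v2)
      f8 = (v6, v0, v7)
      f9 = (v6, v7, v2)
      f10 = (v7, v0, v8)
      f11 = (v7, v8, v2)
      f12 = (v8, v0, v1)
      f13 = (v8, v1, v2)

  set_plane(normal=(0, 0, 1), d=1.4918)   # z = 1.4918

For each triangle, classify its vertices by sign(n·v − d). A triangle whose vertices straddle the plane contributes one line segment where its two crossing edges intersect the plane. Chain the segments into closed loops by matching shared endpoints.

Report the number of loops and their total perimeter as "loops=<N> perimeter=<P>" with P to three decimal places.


Straddling triangles (7 of 14):
  (v1,v3,v2) [--+] → (0.293797, 0.368406, 1.4918)–(0.471217, 0, 1.4918)  len=0.4089
  (v3,v4,v2) [--+] → (-0.104846, 0.459401, 1.4918)–(0.293797, 0.368406, 1.4918)  len=0.4089
  (v4,v5,v2) [--+] → (-0.42456, 0.204444, 1.4918)–(-0.104846, 0.459401, 1.4918)  len=0.4089
  (v5,v6,v2) [--+] → (-0.42456, -0.204444, 1.4918)–(-0.42456, 0.204444, 1.4918)  len=0.4089
  (v6,v7,v2) [--+] → (-0.104846, -0.459401, 1.4918)–(-0.42456, -0.204444, 1.4918)  len=0.4089
  (v7,v8,v2) [--+] → (0.293797, -0.368406, 1.4918)–(-0.104846, -0.459401, 1.4918)  len=0.4089
  (v8,v1,v2) [--+] → (0.471217, 0, 1.4918)–(0.293797, -0.368406, 1.4918)  len=0.4089

Chained into 1 loop(s):
  loop 1: 7 segments, perimeter = 2.8623
Total perimeter = 2.862

loops=1 perimeter=2.862


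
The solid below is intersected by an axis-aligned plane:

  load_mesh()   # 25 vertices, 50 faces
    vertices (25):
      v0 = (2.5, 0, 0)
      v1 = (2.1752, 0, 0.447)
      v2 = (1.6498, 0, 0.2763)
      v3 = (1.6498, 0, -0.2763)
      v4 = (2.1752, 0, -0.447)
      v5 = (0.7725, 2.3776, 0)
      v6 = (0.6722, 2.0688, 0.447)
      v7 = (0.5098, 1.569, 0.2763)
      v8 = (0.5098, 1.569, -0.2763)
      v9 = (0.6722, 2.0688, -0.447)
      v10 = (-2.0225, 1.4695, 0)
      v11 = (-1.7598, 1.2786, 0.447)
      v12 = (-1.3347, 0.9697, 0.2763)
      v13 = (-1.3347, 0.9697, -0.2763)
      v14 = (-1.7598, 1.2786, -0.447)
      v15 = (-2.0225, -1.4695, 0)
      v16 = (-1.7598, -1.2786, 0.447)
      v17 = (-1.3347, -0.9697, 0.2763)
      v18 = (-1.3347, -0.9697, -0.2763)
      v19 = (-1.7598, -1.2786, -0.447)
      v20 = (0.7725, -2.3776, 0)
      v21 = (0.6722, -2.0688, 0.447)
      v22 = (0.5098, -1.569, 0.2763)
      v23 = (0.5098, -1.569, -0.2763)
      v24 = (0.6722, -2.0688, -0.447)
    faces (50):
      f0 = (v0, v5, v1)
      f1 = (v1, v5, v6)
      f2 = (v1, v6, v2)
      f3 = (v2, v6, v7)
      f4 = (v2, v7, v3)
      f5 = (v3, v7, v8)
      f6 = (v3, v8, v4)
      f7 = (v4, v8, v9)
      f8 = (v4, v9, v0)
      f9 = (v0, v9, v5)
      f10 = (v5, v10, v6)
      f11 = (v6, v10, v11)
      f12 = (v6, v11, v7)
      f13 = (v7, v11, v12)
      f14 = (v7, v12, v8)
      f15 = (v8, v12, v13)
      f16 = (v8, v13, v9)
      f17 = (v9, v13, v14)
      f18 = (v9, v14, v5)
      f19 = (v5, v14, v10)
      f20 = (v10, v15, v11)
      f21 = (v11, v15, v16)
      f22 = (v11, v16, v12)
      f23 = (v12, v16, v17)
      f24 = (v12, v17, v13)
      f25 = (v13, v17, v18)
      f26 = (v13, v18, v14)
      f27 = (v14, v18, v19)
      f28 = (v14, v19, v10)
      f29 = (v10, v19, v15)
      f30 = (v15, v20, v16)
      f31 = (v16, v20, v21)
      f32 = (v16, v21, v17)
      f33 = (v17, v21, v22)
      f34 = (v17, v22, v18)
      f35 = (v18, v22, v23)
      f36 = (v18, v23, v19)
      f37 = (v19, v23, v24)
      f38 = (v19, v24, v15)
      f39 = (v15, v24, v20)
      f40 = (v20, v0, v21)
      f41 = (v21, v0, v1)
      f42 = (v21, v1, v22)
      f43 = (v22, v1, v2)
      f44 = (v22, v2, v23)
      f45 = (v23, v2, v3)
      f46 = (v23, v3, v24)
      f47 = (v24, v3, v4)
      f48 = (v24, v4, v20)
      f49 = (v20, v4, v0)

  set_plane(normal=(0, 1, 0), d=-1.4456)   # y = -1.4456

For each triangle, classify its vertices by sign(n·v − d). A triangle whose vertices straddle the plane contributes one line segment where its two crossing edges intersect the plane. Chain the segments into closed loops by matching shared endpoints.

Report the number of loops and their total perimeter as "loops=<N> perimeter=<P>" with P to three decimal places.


loops=2 perimeter=7.898

Straddling triangles (22 of 50):
  (v10,v15,v11) [+-+] → (-2.0225, -1.4456, 0)–(-2.02022, -1.4456, 0.00388752)  len=0.0045
  (v11,v15,v16) [+-+] → (-2.02022, -1.4456, 0.00388752)–(-1.98961, -1.4456, 0.0559628)  len=0.0604
  (v10,v19,v15) [++-] → (-1.98961, -1.4456, -0.0559628)–(-2.0225, -1.4456, 0)  len=0.0649
  (v15,v20,v16) [--+] → (-1.375, -1.4456, 0.379076)–(-1.98961, -1.4456, 0.0559628)  len=0.6944
  (v16,v20,v21) [+--] → (-1.375, -1.4456, 0.379076)–(-1.24582, -1.4456, 0.447)  len=0.1459
  (v16,v21,v17) [+-+] → (-1.24582, -1.4456, 0.447)–(-0.465731, -1.4456, 0.350212)  len=0.7861
  (v17,v21,v22) [+--] → (-0.465731, -1.4456, 0.350212)–(0.130005, -1.4456, 0.2763)  len=0.6003
  (v17,v22,v18) [+-+] → (0.130005, -1.4456, 0.2763)–(0.130005, -1.4456, 0.162516)  len=0.1138
  (v18,v22,v23) [+--] → (0.130005, -1.4456, 0.162516)–(0.130005, -1.4456, -0.2763)  len=0.4388
  (v18,v23,v19) [+-+] → (0.130005, -1.4456, -0.2763)–(-0.454624, -1.4456, -0.348836)  len=0.5891
  (v19,v23,v24) [+--] → (-0.454624, -1.4456, -0.348836)–(-1.24582, -1.4456, -0.447)  len=0.7973
  (v19,v24,v15) [+--] → (-1.24582, -1.4456, -0.447)–(-1.98961, -1.4456, -0.0559628)  len=0.8403
  (v20,v0,v21) [-+-] → (1.44967, -1.4456, 0)–(1.2228, -1.4456, 0.312347)  len=0.3860
  (v21,v0,v1) [-++] → (1.2228, -1.4456, 0.312347)–(1.12496, -1.4456, 0.447)  len=0.1664
  (v21,v1,v22) [-+-] → (1.12496, -1.4456, 0.447)–(0.640782, -1.4456, 0.289725)  len=0.5091
  (v22,v1,v2) [-++] → (0.640782, -1.4456, 0.289725)–(0.59946, -1.4456, 0.2763)  len=0.0434
  (v22,v2,v23) [-+-] → (0.59946, -1.4456, 0.2763)–(0.59946, -1.4456, -0.232839)  len=0.5091
  (v23,v2,v3) [-++] → (0.59946, -1.4456, -0.232839)–(0.59946, -1.4456, -0.2763)  len=0.0435
  (v23,v3,v24) [-+-] → (0.59946, -1.4456, -0.2763)–(0.96669, -1.4456, -0.395579)  len=0.3861
  (v24,v3,v4) [-++] → (0.96669, -1.4456, -0.395579)–(1.12496, -1.4456, -0.447)  len=0.1664
  (v24,v4,v20) [-+-] → (1.12496, -1.4456, -0.447)–(1.32235, -1.4456, -0.17522)  len=0.3359
  (v20,v4,v0) [-++] → (1.32235, -1.4456, -0.17522)–(1.44967, -1.4456, 0)  len=0.2166

Chained into 2 loop(s):
  loop 1: 12 segments, perimeter = 5.1358
  loop 2: 10 segments, perimeter = 2.7626
Total perimeter = 7.898


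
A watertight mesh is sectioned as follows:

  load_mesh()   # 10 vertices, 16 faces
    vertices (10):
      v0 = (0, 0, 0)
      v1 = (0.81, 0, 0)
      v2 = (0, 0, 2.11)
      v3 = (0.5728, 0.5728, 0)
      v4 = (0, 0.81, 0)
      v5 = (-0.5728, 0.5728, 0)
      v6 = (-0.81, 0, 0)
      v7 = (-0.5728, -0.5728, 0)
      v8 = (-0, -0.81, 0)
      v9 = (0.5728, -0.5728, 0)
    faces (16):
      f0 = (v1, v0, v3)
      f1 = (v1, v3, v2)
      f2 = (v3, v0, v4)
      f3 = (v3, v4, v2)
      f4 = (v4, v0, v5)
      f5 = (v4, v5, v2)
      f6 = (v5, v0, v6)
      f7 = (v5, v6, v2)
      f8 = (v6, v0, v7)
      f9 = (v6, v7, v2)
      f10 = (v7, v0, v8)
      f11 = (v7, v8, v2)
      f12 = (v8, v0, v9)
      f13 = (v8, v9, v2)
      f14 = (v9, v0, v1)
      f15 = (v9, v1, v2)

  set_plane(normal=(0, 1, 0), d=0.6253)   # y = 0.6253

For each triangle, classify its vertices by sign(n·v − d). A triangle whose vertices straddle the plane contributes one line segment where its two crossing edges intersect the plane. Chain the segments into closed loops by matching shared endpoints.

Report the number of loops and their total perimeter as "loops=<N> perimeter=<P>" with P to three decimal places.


loops=1 perimeter=2.204

Straddling triangles (4 of 16):
  (v3,v0,v4) [--+] → (0, 0.6253, 0)–(0.446021, 0.6253, 0)  len=0.4460
  (v3,v4,v2) [-+-] → (0.446021, 0.6253, 0)–(0, 0.6253, 0.481132)  len=0.6561
  (v4,v0,v5) [+--] → (0, 0.6253, 0)–(-0.446021, 0.6253, 0)  len=0.4460
  (v4,v5,v2) [+--] → (-0.446021, 0.6253, 0)–(0, 0.6253, 0.481132)  len=0.6561

Chained into 1 loop(s):
  loop 1: 4 segments, perimeter = 2.2042
Total perimeter = 2.204


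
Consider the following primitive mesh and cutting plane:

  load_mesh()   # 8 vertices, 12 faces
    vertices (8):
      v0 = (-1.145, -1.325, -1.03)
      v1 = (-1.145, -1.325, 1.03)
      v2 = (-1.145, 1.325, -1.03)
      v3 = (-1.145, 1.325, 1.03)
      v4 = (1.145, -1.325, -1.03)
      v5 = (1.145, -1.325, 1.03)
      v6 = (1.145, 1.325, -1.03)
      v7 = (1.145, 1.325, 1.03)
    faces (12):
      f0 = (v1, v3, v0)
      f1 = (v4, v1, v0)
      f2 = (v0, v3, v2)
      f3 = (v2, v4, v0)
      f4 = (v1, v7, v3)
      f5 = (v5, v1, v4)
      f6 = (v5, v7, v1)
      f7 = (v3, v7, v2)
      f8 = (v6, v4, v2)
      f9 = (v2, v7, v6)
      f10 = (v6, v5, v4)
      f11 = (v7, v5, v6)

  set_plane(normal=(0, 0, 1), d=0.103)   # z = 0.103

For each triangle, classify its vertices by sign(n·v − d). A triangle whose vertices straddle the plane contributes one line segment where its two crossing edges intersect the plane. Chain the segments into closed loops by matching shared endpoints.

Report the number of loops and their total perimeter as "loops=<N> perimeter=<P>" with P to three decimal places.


loops=1 perimeter=9.880

Straddling triangles (8 of 12):
  (v1,v3,v0) [++-] → (-1.145, 0.1325, 0.103)–(-1.145, -1.325, 0.103)  len=1.4575
  (v4,v1,v0) [-+-] → (-0.1145, -1.325, 0.103)–(-1.145, -1.325, 0.103)  len=1.0305
  (v0,v3,v2) [-+-] → (-1.145, 0.1325, 0.103)–(-1.145, 1.325, 0.103)  len=1.1925
  (v5,v1,v4) [++-] → (-0.1145, -1.325, 0.103)–(1.145, -1.325, 0.103)  len=1.2595
  (v3,v7,v2) [++-] → (0.1145, 1.325, 0.103)–(-1.145, 1.325, 0.103)  len=1.2595
  (v2,v7,v6) [-+-] → (0.1145, 1.325, 0.103)–(1.145, 1.325, 0.103)  len=1.0305
  (v6,v5,v4) [-+-] → (1.145, -0.1325, 0.103)–(1.145, -1.325, 0.103)  len=1.1925
  (v7,v5,v6) [++-] → (1.145, -0.1325, 0.103)–(1.145, 1.325, 0.103)  len=1.4575

Chained into 1 loop(s):
  loop 1: 8 segments, perimeter = 9.8800
Total perimeter = 9.880


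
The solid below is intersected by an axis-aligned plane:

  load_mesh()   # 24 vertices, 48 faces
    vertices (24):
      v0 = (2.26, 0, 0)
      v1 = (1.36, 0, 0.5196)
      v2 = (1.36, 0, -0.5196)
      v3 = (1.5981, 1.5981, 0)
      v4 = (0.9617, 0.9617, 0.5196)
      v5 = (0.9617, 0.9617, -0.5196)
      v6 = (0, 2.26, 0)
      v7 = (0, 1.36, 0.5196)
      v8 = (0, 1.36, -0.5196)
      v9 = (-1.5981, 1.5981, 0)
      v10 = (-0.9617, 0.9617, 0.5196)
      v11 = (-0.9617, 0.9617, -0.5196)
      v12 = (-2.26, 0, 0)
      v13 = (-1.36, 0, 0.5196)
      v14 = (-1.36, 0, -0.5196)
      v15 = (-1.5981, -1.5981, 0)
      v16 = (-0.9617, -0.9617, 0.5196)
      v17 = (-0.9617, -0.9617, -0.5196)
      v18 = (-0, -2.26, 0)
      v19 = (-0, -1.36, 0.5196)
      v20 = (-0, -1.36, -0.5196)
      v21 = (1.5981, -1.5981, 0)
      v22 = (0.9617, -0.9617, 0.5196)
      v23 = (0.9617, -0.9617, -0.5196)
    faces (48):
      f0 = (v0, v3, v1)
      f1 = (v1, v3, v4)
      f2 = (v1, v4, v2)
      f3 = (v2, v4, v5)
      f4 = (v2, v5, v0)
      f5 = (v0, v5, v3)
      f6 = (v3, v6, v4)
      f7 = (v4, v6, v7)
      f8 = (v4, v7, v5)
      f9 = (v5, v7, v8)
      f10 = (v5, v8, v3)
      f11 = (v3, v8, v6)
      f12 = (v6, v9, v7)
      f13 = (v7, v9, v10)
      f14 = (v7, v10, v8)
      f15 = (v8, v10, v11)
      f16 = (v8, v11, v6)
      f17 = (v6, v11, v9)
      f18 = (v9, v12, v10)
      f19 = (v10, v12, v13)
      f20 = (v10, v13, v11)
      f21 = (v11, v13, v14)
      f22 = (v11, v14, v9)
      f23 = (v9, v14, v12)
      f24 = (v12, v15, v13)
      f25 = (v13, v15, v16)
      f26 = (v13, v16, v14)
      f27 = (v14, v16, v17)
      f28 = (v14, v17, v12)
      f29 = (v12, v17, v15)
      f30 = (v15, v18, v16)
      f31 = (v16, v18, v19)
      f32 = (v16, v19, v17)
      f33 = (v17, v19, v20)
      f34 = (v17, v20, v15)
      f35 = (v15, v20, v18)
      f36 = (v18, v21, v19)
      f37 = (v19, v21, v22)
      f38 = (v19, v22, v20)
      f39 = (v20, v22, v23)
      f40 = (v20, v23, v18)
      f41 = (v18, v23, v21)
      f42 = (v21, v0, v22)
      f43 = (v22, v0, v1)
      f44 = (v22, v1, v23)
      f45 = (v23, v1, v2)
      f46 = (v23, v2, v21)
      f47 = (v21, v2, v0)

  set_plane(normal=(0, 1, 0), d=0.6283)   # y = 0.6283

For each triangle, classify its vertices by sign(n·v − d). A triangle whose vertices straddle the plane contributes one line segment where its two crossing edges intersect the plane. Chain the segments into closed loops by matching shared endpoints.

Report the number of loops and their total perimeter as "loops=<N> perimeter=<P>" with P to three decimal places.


Straddling triangles (12 of 48):
  (v0,v3,v1) [-+-] → (1.99977, 0.6283, 0)–(1.45361, 0.6283, 0.315317)  len=0.6306
  (v1,v3,v4) [-++] → (1.45361, 0.6283, 0.315317)–(1.09978, 0.6283, 0.5196)  len=0.4086
  (v1,v4,v2) [-+-] → (1.09978, 0.6283, 0.5196)–(1.09978, 0.6283, 0.159332)  len=0.3603
  (v2,v4,v5) [-++] → (1.09978, 0.6283, 0.159332)–(1.09978, 0.6283, -0.5196)  len=0.6789
  (v2,v5,v0) [-+-] → (1.09978, 0.6283, -0.5196)–(1.41179, 0.6283, -0.339466)  len=0.3603
  (v0,v5,v3) [-++] → (1.41179, 0.6283, -0.339466)–(1.99977, 0.6283, 0)  len=0.6789
  (v9,v12,v10) [+-+] → (-1.99977, 0.6283, 0)–(-1.41179, 0.6283, 0.339466)  len=0.6789
  (v10,v12,v13) [+--] → (-1.41179, 0.6283, 0.339466)–(-1.09978, 0.6283, 0.5196)  len=0.3603
  (v10,v13,v11) [+-+] → (-1.09978, 0.6283, 0.5196)–(-1.09978, 0.6283, -0.159332)  len=0.6789
  (v11,v13,v14) [+--] → (-1.09978, 0.6283, -0.159332)–(-1.09978, 0.6283, -0.5196)  len=0.3603
  (v11,v14,v9) [+-+] → (-1.09978, 0.6283, -0.5196)–(-1.45361, 0.6283, -0.315317)  len=0.4086
  (v9,v14,v12) [+--] → (-1.45361, 0.6283, -0.315317)–(-1.99977, 0.6283, 0)  len=0.6306

Chained into 2 loop(s):
  loop 1: 6 segments, perimeter = 3.1176
  loop 2: 6 segments, perimeter = 3.1176
Total perimeter = 6.235

loops=2 perimeter=6.235


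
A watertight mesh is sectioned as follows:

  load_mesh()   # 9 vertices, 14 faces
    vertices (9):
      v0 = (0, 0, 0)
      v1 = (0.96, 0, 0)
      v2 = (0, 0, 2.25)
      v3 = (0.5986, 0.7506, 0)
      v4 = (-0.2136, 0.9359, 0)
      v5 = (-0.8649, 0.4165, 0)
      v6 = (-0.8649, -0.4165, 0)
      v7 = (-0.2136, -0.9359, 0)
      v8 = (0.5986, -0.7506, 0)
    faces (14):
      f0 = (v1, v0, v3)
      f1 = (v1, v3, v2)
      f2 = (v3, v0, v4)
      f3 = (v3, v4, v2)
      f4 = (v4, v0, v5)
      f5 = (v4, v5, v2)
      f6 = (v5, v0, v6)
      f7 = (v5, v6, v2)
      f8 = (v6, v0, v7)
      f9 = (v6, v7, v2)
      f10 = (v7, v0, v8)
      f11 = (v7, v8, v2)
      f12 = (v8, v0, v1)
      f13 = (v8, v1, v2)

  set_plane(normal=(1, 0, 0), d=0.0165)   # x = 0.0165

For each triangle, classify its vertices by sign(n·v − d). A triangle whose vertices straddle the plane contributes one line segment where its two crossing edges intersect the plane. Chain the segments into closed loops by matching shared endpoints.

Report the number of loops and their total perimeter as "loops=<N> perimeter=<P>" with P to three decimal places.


Straddling triangles (8 of 14):
  (v1,v0,v3) [+-+] → (0.0165, 0, 0)–(0.0165, 0.0206898, 0)  len=0.0207
  (v1,v3,v2) [++-] → (0.0165, 0.0206898, 2.18798)–(0.0165, 0, 2.21133)  len=0.0312
  (v3,v0,v4) [+--] → (0.0165, 0.0206898, 0)–(0.0165, 0.883404, 0)  len=0.8627
  (v3,v4,v2) [+--] → (0.0165, 0.883404, 0)–(0.0165, 0.0206898, 2.18798)  len=2.3519
  (v7,v0,v8) [--+] → (0.0165, -0.0206898, 0)–(0.0165, -0.883404, 0)  len=0.8627
  (v7,v8,v2) [-+-] → (0.0165, -0.883404, 0)–(0.0165, -0.0206898, 2.18798)  len=2.3519
  (v8,v0,v1) [+-+] → (0.0165, -0.0206898, 0)–(0.0165, 0, 0)  len=0.0207
  (v8,v1,v2) [++-] → (0.0165, 0, 2.21133)–(0.0165, -0.0206898, 2.18798)  len=0.0312

Chained into 1 loop(s):
  loop 1: 8 segments, perimeter = 6.5330
Total perimeter = 6.533

loops=1 perimeter=6.533


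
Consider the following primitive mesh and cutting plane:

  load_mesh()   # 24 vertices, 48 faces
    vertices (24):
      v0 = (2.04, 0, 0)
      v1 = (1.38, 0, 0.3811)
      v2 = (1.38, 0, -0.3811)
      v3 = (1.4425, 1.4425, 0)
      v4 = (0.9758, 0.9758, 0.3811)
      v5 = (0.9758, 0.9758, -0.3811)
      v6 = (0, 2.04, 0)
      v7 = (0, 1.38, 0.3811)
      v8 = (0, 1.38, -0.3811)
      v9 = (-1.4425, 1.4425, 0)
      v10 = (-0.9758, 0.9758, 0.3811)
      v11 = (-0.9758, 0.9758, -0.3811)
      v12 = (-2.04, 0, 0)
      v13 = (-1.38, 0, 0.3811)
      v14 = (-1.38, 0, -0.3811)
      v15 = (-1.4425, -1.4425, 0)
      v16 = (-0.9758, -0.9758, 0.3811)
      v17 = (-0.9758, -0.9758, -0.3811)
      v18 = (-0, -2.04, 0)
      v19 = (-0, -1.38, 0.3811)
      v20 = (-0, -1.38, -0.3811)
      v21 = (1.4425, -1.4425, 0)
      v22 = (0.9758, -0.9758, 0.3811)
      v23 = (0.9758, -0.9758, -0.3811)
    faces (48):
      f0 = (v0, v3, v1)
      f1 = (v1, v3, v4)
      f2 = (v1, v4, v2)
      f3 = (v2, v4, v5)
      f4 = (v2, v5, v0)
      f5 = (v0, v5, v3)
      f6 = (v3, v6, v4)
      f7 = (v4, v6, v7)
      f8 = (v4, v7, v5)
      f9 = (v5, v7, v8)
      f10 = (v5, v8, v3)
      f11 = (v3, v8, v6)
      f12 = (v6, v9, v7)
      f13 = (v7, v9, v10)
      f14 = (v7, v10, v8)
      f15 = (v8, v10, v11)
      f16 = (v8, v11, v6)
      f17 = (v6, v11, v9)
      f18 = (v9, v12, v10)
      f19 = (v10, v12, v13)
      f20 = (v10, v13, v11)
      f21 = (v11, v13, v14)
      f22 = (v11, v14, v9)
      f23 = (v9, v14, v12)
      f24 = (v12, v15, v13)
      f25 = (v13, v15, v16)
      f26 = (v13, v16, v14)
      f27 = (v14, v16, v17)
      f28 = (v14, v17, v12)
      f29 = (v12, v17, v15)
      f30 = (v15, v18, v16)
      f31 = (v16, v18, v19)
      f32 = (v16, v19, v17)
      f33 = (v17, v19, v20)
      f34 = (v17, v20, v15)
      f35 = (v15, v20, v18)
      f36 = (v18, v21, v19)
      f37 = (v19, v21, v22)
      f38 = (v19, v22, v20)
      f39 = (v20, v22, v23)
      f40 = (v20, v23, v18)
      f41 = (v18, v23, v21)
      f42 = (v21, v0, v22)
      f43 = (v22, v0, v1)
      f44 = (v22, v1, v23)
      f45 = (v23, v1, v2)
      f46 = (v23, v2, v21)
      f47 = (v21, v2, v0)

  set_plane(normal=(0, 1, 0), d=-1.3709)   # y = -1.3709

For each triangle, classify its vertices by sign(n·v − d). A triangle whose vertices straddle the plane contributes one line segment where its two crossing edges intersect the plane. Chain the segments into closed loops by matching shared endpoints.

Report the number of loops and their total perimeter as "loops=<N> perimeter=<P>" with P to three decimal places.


loops=2 perimeter=7.540

Straddling triangles (16 of 48):
  (v12,v15,v13) [+-+] → (-1.47216, -1.3709, 0)–(-1.4394, -1.3709, 0.0189163)  len=0.0378
  (v13,v15,v16) [+-+] → (-1.4394, -1.3709, 0.0189163)–(-1.3709, -1.3709, 0.0584675)  len=0.0791
  (v12,v17,v15) [++-] → (-1.3709, -1.3709, -0.0584675)–(-1.47216, -1.3709, 0)  len=0.1169
  (v15,v18,v16) [--+] → (-0.61352, -1.3709, 0.239611)–(-1.3709, -1.3709, 0.0584675)  len=0.7787
  (v16,v18,v19) [+--] → (-0.61352, -1.3709, 0.239611)–(-0.0219688, -1.3709, 0.3811)  len=0.6082
  (v16,v19,v17) [+-+] → (-0.0219688, -1.3709, 0.3811)–(-0.0219688, -1.3709, 0.36394)  len=0.0172
  (v17,v19,v20) [+--] → (-0.0219688, -1.3709, 0.36394)–(-0.0219688, -1.3709, -0.3811)  len=0.7450
  (v17,v20,v15) [+--] → (-0.0219688, -1.3709, -0.3811)–(-1.3709, -1.3709, -0.0584675)  len=1.3870
  (v19,v21,v22) [--+] → (1.3709, -1.3709, 0.0584675)–(0.0219688, -1.3709, 0.3811)  len=1.3870
  (v19,v22,v20) [-+-] → (0.0219688, -1.3709, 0.3811)–(0.0219688, -1.3709, -0.36394)  len=0.7450
  (v20,v22,v23) [-++] → (0.0219688, -1.3709, -0.36394)–(0.0219688, -1.3709, -0.3811)  len=0.0172
  (v20,v23,v18) [-+-] → (0.0219688, -1.3709, -0.3811)–(0.61352, -1.3709, -0.239611)  len=0.6082
  (v18,v23,v21) [-+-] → (0.61352, -1.3709, -0.239611)–(1.3709, -1.3709, -0.0584675)  len=0.7787
  (v21,v0,v22) [-++] → (1.47216, -1.3709, 0)–(1.3709, -1.3709, 0.0584675)  len=0.1169
  (v23,v2,v21) [++-] → (1.4394, -1.3709, -0.0189163)–(1.3709, -1.3709, -0.0584675)  len=0.0791
  (v21,v2,v0) [-++] → (1.4394, -1.3709, -0.0189163)–(1.47216, -1.3709, 0)  len=0.0378

Chained into 2 loop(s):
  loop 1: 8 segments, perimeter = 3.7700
  loop 2: 8 segments, perimeter = 3.7700
Total perimeter = 7.540


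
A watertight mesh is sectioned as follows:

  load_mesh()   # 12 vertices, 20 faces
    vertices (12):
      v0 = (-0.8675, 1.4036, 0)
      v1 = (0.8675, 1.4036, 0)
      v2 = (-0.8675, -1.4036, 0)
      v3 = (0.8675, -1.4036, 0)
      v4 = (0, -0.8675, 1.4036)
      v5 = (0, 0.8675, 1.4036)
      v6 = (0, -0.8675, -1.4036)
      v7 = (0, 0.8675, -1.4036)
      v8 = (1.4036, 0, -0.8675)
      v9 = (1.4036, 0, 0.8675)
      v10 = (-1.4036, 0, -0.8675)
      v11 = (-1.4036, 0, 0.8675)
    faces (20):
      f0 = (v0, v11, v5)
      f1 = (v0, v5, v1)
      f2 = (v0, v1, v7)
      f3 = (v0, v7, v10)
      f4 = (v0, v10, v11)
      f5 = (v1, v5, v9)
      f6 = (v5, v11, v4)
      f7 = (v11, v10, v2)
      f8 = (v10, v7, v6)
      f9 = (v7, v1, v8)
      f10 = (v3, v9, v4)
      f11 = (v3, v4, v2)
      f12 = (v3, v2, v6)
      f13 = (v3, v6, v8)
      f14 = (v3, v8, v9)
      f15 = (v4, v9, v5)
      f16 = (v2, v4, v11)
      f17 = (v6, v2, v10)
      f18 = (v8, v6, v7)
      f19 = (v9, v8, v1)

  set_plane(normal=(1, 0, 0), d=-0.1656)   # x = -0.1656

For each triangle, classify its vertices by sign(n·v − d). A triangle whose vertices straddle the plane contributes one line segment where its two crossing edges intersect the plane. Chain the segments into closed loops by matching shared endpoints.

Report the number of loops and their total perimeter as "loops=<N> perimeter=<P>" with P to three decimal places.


loops=1 perimeter=9.081

Straddling triangles (10 of 20):
  (v0,v11,v5) [--+] → (-0.1656, 0.76515, 1.34035)–(-0.1656, 0.969838, 1.13566)  len=0.2895
  (v0,v5,v1) [-++] → (-0.1656, 0.969838, 1.13566)–(-0.1656, 1.4036, 0)  len=1.2157
  (v0,v1,v7) [-++] → (-0.1656, 1.4036, 0)–(-0.1656, 0.969838, -1.13566)  len=1.2157
  (v0,v7,v10) [-+-] → (-0.1656, 0.969838, -1.13566)–(-0.1656, 0.76515, -1.34035)  len=0.2895
  (v5,v11,v4) [+-+] → (-0.1656, 0.76515, 1.34035)–(-0.1656, -0.76515, 1.34035)  len=1.5303
  (v10,v7,v6) [-++] → (-0.1656, 0.76515, -1.34035)–(-0.1656, -0.76515, -1.34035)  len=1.5303
  (v3,v4,v2) [++-] → (-0.1656, -0.969838, 1.13566)–(-0.1656, -1.4036, 0)  len=1.2157
  (v3,v2,v6) [+-+] → (-0.1656, -1.4036, 0)–(-0.1656, -0.969838, -1.13566)  len=1.2157
  (v2,v4,v11) [-+-] → (-0.1656, -0.969838, 1.13566)–(-0.1656, -0.76515, 1.34035)  len=0.2895
  (v6,v2,v10) [+--] → (-0.1656, -0.969838, -1.13566)–(-0.1656, -0.76515, -1.34035)  len=0.2895

Chained into 1 loop(s):
  loop 1: 10 segments, perimeter = 9.0812
Total perimeter = 9.081


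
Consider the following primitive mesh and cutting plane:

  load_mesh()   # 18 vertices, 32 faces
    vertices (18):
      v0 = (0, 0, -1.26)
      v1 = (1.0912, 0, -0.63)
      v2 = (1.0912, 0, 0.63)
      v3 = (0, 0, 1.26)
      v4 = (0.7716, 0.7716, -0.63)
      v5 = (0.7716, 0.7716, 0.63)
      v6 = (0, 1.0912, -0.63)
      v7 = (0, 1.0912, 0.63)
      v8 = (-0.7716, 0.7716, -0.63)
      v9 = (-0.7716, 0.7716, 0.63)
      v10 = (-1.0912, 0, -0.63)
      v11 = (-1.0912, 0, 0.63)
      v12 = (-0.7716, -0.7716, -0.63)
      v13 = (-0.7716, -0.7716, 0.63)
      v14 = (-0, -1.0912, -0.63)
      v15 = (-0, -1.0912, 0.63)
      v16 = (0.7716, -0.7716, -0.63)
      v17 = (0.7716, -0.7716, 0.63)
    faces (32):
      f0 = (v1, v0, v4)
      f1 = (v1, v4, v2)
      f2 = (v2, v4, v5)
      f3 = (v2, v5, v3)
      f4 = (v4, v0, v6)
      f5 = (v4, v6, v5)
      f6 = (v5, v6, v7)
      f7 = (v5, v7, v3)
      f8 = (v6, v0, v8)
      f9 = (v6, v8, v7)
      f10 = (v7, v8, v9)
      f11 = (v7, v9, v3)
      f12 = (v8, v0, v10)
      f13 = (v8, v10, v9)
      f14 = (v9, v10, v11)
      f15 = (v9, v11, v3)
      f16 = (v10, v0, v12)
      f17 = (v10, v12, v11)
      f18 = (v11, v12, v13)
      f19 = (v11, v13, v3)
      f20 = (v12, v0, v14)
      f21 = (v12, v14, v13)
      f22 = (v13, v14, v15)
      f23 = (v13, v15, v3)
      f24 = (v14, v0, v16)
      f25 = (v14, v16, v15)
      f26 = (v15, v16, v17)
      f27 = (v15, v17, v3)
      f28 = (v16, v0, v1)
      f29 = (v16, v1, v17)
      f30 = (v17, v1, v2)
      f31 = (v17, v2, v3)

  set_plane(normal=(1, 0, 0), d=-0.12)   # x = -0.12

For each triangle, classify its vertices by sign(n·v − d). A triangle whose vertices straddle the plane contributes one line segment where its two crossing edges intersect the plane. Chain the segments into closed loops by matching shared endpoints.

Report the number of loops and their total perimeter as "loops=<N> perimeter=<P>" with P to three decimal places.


Straddling triangles (12 of 32):
  (v6,v0,v8) [++-] → (-0.12, 0.12, -1.16202)–(-0.12, 1.0415, -0.63)  len=1.0640
  (v6,v8,v7) [+-+] → (-0.12, 1.0415, -0.63)–(-0.12, 1.0415, 0.434044)  len=1.0640
  (v7,v8,v9) [+--] → (-0.12, 1.0415, 0.434044)–(-0.12, 1.0415, 0.63)  len=0.1960
  (v7,v9,v3) [+-+] → (-0.12, 1.0415, 0.63)–(-0.12, 0.12, 1.16202)  len=1.0640
  (v8,v0,v10) [-+-] → (-0.12, 0.12, -1.16202)–(-0.12, 0, -1.19072)  len=0.1234
  (v9,v11,v3) [--+] → (-0.12, 0, 1.19072)–(-0.12, 0.12, 1.16202)  len=0.1234
  (v10,v0,v12) [-+-] → (-0.12, 0, -1.19072)–(-0.12, -0.12, -1.16202)  len=0.1234
  (v11,v13,v3) [--+] → (-0.12, -0.12, 1.16202)–(-0.12, 0, 1.19072)  len=0.1234
  (v12,v0,v14) [-++] → (-0.12, -0.12, -1.16202)–(-0.12, -1.0415, -0.63)  len=1.0640
  (v12,v14,v13) [-+-] → (-0.12, -1.0415, -0.63)–(-0.12, -1.0415, -0.434044)  len=0.1960
  (v13,v14,v15) [-++] → (-0.12, -1.0415, -0.434044)–(-0.12, -1.0415, 0.63)  len=1.0640
  (v13,v15,v3) [-++] → (-0.12, -1.0415, 0.63)–(-0.12, -0.12, 1.16202)  len=1.0640

Chained into 1 loop(s):
  loop 1: 12 segments, perimeter = 7.2697
Total perimeter = 7.270

loops=1 perimeter=7.270


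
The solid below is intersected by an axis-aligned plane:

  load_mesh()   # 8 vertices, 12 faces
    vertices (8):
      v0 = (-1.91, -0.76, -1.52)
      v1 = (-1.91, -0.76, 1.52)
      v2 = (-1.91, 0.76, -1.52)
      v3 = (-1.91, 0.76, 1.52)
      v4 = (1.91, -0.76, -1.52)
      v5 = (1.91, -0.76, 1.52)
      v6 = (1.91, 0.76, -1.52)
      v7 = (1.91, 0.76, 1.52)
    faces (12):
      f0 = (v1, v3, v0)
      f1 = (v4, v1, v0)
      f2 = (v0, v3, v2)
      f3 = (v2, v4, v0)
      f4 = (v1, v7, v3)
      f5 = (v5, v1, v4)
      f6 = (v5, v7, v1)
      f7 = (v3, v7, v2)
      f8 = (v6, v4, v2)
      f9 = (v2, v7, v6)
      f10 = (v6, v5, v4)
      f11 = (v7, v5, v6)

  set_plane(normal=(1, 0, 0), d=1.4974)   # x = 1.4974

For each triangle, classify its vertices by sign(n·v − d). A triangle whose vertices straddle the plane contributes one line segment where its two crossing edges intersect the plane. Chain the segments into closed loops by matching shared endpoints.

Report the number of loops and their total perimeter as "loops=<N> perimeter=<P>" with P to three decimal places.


loops=1 perimeter=9.120

Straddling triangles (8 of 12):
  (v4,v1,v0) [+--] → (1.4974, -0.76, -1.19165)–(1.4974, -0.76, -1.52)  len=0.3284
  (v2,v4,v0) [-+-] → (1.4974, -0.595824, -1.52)–(1.4974, -0.76, -1.52)  len=0.1642
  (v1,v7,v3) [-+-] → (1.4974, 0.595824, 1.52)–(1.4974, 0.76, 1.52)  len=0.1642
  (v5,v1,v4) [+-+] → (1.4974, -0.76, 1.52)–(1.4974, -0.76, -1.19165)  len=2.7116
  (v5,v7,v1) [++-] → (1.4974, 0.595824, 1.52)–(1.4974, -0.76, 1.52)  len=1.3558
  (v3,v7,v2) [-+-] → (1.4974, 0.76, 1.52)–(1.4974, 0.76, 1.19165)  len=0.3284
  (v6,v4,v2) [++-] → (1.4974, -0.595824, -1.52)–(1.4974, 0.76, -1.52)  len=1.3558
  (v2,v7,v6) [-++] → (1.4974, 0.76, 1.19165)–(1.4974, 0.76, -1.52)  len=2.7116

Chained into 1 loop(s):
  loop 1: 8 segments, perimeter = 9.1200
Total perimeter = 9.120


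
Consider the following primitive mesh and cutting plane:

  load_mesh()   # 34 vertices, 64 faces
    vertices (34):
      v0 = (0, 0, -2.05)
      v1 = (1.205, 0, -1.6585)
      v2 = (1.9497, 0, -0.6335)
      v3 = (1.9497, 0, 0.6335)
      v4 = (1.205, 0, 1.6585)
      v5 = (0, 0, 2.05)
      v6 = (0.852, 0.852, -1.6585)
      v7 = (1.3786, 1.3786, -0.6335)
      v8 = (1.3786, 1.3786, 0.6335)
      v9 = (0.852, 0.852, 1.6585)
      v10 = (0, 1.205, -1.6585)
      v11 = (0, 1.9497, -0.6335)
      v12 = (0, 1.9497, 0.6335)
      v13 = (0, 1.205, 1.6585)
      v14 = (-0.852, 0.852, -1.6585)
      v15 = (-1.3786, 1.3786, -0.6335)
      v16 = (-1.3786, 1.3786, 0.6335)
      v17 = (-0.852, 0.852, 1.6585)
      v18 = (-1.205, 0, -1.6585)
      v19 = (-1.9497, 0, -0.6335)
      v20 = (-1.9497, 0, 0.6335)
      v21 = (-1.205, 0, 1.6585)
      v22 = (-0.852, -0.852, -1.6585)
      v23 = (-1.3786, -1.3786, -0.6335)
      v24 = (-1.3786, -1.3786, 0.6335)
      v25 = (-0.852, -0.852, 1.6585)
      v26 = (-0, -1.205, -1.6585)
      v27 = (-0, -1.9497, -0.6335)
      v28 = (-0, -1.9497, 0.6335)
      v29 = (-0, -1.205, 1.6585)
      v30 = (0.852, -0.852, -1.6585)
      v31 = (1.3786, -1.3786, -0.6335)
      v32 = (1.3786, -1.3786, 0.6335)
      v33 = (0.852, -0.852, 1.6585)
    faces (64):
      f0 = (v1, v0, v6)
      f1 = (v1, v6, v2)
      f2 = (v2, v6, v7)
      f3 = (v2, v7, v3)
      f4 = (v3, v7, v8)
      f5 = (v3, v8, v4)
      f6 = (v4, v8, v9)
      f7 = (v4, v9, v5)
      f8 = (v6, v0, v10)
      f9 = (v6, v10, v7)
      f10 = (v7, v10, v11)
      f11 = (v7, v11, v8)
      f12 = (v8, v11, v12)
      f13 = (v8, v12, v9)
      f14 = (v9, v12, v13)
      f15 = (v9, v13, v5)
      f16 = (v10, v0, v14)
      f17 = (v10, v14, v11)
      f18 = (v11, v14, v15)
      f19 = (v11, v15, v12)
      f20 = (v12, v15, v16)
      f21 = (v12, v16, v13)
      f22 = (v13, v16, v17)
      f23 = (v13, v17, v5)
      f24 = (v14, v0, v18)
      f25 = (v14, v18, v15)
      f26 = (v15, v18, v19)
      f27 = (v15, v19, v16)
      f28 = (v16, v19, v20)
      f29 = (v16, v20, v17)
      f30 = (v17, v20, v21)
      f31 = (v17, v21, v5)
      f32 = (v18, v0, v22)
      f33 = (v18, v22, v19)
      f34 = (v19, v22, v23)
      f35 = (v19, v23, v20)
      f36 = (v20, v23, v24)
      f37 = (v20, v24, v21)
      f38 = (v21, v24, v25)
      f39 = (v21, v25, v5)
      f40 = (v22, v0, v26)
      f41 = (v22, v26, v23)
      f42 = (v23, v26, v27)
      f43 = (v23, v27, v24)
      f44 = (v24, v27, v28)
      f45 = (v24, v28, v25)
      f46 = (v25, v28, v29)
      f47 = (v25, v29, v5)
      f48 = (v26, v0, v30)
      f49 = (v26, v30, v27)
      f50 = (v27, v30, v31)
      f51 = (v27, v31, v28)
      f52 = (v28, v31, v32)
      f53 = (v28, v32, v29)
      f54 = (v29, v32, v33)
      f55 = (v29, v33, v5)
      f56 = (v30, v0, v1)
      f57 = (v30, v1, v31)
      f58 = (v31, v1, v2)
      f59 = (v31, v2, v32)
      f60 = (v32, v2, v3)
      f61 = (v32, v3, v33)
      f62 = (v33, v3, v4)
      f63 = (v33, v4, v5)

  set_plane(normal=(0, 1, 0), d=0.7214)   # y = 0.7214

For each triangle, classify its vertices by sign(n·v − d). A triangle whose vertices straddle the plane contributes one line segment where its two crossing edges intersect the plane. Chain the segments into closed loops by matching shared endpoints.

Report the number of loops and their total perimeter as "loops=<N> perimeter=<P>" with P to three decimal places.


loops=1 perimeter=11.290

Straddling triangles (20 of 64):
  (v1,v0,v6) [--+] → (0.7214, 0.7214, -1.71851)–(0.90611, 0.7214, -1.6585)  len=0.1942
  (v1,v6,v2) [-+-] → (0.90611, 0.7214, -1.6585)–(1.02026, 0.7214, -1.50138)  len=0.1942
  (v2,v6,v7) [-++] → (1.02026, 0.7214, -1.50138)–(1.65085, 0.7214, -0.6335)  len=1.0728
  (v2,v7,v3) [-+-] → (1.65085, 0.7214, -0.6335)–(1.65085, 0.7214, -0.0295015)  len=0.6040
  (v3,v7,v8) [-++] → (1.65085, 0.7214, -0.0295015)–(1.65085, 0.7214, 0.6335)  len=0.6630
  (v3,v8,v4) [-+-] → (1.65085, 0.7214, 0.6335)–(1.29584, 0.7214, 1.12213)  len=0.6040
  (v4,v8,v9) [-++] → (1.29584, 0.7214, 1.12213)–(0.90611, 0.7214, 1.6585)  len=0.6630
  (v4,v9,v5) [-+-] → (0.90611, 0.7214, 1.6585)–(0.7214, 0.7214, 1.71851)  len=0.1942
  (v6,v0,v10) [+-+] → (0.7214, 0.7214, -1.71851)–(0, 0.7214, -1.81562)  len=0.7279
  (v9,v13,v5) [++-] → (0, 0.7214, 1.81562)–(0.7214, 0.7214, 1.71851)  len=0.7279
  (v10,v0,v14) [+-+] → (0, 0.7214, -1.81562)–(-0.7214, 0.7214, -1.71851)  len=0.7279
  (v13,v17,v5) [++-] → (-0.7214, 0.7214, 1.71851)–(0, 0.7214, 1.81562)  len=0.7279
  (v14,v0,v18) [+--] → (-0.7214, 0.7214, -1.71851)–(-0.90611, 0.7214, -1.6585)  len=0.1942
  (v14,v18,v15) [+-+] → (-0.90611, 0.7214, -1.6585)–(-1.29584, 0.7214, -1.12213)  len=0.6630
  (v15,v18,v19) [+--] → (-1.29584, 0.7214, -1.12213)–(-1.65085, 0.7214, -0.6335)  len=0.6040
  (v15,v19,v16) [+-+] → (-1.65085, 0.7214, -0.6335)–(-1.65085, 0.7214, 0.0295015)  len=0.6630
  (v16,v19,v20) [+--] → (-1.65085, 0.7214, 0.0295015)–(-1.65085, 0.7214, 0.6335)  len=0.6040
  (v16,v20,v17) [+-+] → (-1.65085, 0.7214, 0.6335)–(-1.02026, 0.7214, 1.50138)  len=1.0728
  (v17,v20,v21) [+--] → (-1.02026, 0.7214, 1.50138)–(-0.90611, 0.7214, 1.6585)  len=0.1942
  (v17,v21,v5) [+--] → (-0.90611, 0.7214, 1.6585)–(-0.7214, 0.7214, 1.71851)  len=0.1942

Chained into 1 loop(s):
  loop 1: 20 segments, perimeter = 11.2904
Total perimeter = 11.290


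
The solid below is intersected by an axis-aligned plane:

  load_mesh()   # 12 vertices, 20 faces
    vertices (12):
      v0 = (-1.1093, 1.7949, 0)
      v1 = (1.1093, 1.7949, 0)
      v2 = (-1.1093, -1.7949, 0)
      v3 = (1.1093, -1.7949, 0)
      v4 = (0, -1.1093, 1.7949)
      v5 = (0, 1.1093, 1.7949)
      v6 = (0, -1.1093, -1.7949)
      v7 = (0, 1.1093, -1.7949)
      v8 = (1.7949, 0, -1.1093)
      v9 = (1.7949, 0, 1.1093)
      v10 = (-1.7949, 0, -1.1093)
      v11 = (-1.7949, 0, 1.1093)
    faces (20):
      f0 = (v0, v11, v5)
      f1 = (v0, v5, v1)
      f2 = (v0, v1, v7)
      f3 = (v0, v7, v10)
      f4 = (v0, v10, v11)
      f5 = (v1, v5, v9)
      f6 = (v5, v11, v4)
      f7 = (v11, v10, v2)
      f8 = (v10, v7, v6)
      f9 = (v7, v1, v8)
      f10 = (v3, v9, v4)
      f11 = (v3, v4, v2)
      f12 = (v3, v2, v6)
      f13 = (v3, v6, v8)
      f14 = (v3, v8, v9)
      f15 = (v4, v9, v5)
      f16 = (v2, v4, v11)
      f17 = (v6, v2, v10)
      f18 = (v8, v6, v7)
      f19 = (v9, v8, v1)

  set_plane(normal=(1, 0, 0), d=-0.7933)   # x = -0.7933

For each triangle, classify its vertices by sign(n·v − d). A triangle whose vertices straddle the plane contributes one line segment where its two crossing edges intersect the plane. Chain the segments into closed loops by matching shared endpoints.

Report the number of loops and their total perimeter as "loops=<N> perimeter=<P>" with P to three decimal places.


Straddling triangles (10 of 20):
  (v0,v11,v5) [--+] → (-0.7933, 0.619018, 1.49188)–(-0.7933, 1.5996, 0.511303)  len=1.3867
  (v0,v5,v1) [-++] → (-0.7933, 1.5996, 0.511303)–(-0.7933, 1.7949, 0)  len=0.5473
  (v0,v1,v7) [-++] → (-0.7933, 1.7949, 0)–(-0.7933, 1.5996, -0.511303)  len=0.5473
  (v0,v7,v10) [-+-] → (-0.7933, 1.5996, -0.511303)–(-0.7933, 0.619018, -1.49188)  len=1.3867
  (v5,v11,v4) [+-+] → (-0.7933, 0.619018, 1.49188)–(-0.7933, -0.619018, 1.49188)  len=1.2380
  (v10,v7,v6) [-++] → (-0.7933, 0.619018, -1.49188)–(-0.7933, -0.619018, -1.49188)  len=1.2380
  (v3,v4,v2) [++-] → (-0.7933, -1.5996, 0.511303)–(-0.7933, -1.7949, 0)  len=0.5473
  (v3,v2,v6) [+-+] → (-0.7933, -1.7949, 0)–(-0.7933, -1.5996, -0.511303)  len=0.5473
  (v2,v4,v11) [-+-] → (-0.7933, -1.5996, 0.511303)–(-0.7933, -0.619018, 1.49188)  len=1.3867
  (v6,v2,v10) [+--] → (-0.7933, -1.5996, -0.511303)–(-0.7933, -0.619018, -1.49188)  len=1.3867

Chained into 1 loop(s):
  loop 1: 10 segments, perimeter = 10.2124
Total perimeter = 10.212

loops=1 perimeter=10.212


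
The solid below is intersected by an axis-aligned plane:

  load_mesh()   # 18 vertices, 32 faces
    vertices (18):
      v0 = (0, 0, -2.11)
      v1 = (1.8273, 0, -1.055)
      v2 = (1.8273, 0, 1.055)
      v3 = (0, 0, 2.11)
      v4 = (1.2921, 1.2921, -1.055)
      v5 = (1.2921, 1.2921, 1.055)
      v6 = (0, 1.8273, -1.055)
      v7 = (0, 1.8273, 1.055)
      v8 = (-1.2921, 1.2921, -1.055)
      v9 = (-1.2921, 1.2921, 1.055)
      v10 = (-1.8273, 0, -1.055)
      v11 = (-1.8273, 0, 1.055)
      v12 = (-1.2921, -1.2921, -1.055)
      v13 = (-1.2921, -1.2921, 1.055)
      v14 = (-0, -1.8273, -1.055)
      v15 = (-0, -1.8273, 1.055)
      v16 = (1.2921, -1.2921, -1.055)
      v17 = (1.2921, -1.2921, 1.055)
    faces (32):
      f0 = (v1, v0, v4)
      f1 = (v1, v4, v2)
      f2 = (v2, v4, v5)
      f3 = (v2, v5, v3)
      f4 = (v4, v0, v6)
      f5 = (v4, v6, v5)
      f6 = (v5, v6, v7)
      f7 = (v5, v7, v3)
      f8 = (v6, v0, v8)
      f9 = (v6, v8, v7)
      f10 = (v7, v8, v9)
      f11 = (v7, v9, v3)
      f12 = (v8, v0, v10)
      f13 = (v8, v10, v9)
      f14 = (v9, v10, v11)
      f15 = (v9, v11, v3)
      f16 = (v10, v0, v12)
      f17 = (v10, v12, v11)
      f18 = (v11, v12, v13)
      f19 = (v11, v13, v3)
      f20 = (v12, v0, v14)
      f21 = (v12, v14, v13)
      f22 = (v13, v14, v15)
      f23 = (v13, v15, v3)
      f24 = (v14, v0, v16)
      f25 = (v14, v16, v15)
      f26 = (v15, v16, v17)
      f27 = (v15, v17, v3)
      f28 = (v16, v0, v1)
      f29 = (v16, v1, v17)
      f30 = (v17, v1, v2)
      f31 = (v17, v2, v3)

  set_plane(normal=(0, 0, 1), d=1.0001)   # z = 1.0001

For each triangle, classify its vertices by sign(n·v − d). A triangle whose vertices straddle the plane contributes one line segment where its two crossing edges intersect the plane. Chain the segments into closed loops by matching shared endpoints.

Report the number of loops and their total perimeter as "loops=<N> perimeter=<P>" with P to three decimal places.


Straddling triangles (16 of 32):
  (v1,v4,v2) [--+] → (1.81337, 0.0336191, 1.0001)–(1.8273, 0, 1.0001)  len=0.0364
  (v2,v4,v5) [+-+] → (1.81337, 0.0336191, 1.0001)–(1.2921, 1.2921, 1.0001)  len=1.3622
  (v4,v6,v5) [--+] → (1.25848, 1.30603, 1.0001)–(1.2921, 1.2921, 1.0001)  len=0.0364
  (v5,v6,v7) [+-+] → (1.25848, 1.30603, 1.0001)–(0, 1.8273, 1.0001)  len=1.3622
  (v6,v8,v7) [--+] → (-0.0336191, 1.81337, 1.0001)–(0, 1.8273, 1.0001)  len=0.0364
  (v7,v8,v9) [+-+] → (-0.0336191, 1.81337, 1.0001)–(-1.2921, 1.2921, 1.0001)  len=1.3622
  (v8,v10,v9) [--+] → (-1.30603, 1.25848, 1.0001)–(-1.2921, 1.2921, 1.0001)  len=0.0364
  (v9,v10,v11) [+-+] → (-1.30603, 1.25848, 1.0001)–(-1.8273, 0, 1.0001)  len=1.3622
  (v10,v12,v11) [--+] → (-1.81337, -0.0336191, 1.0001)–(-1.8273, 0, 1.0001)  len=0.0364
  (v11,v12,v13) [+-+] → (-1.81337, -0.0336191, 1.0001)–(-1.2921, -1.2921, 1.0001)  len=1.3622
  (v12,v14,v13) [--+] → (-1.25848, -1.30603, 1.0001)–(-1.2921, -1.2921, 1.0001)  len=0.0364
  (v13,v14,v15) [+-+] → (-1.25848, -1.30603, 1.0001)–(0, -1.8273, 1.0001)  len=1.3622
  (v14,v16,v15) [--+] → (0.0336191, -1.81337, 1.0001)–(0, -1.8273, 1.0001)  len=0.0364
  (v15,v16,v17) [+-+] → (0.0336191, -1.81337, 1.0001)–(1.2921, -1.2921, 1.0001)  len=1.3622
  (v16,v1,v17) [--+] → (1.30603, -1.25848, 1.0001)–(1.2921, -1.2921, 1.0001)  len=0.0364
  (v17,v1,v2) [+-+] → (1.30603, -1.25848, 1.0001)–(1.8273, 0, 1.0001)  len=1.3622

Chained into 1 loop(s):
  loop 1: 16 segments, perimeter = 11.1885
Total perimeter = 11.188

loops=1 perimeter=11.188
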